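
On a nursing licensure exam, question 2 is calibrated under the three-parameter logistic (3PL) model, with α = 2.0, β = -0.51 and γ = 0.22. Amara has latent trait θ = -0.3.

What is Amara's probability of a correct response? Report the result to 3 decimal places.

P(θ) = γ + (1 − γ) · 1 / (1 + exp(−α(θ − β)))
Exponent: 2.0 × (-0.3 − (-0.51)) = 0.4200
1/(1 + e^{-0.4200}) = 0.6035
P = 0.22 + 0.78 × 0.6035 = 0.6907

0.691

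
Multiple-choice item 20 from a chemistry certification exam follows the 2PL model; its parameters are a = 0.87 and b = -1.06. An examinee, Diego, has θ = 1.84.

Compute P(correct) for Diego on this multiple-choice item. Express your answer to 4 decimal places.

0.9257

P(θ) = 1 / (1 + exp(−a(θ − b)))
Exponent: 0.87 × (1.84 − (-1.06)) = 2.5230
1/(1 + e^{-2.5230}) = 0.9257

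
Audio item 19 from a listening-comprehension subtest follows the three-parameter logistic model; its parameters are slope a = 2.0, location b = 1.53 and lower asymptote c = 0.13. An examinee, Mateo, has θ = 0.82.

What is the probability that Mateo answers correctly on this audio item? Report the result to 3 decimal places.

P(θ) = c + (1 − c) · 1 / (1 + exp(−a(θ − b)))
Exponent: 2.0 × (0.82 − 1.53) = -1.4200
1/(1 + e^{1.4200}) = 0.1947
P = 0.13 + 0.87 × 0.1947 = 0.2994

0.299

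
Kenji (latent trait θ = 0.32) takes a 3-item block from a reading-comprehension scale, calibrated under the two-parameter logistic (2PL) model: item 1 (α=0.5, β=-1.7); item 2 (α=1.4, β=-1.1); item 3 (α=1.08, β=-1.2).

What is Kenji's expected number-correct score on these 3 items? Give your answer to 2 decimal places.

2.45

P(θ) = 1 / (1 + exp(−α(θ − β)))
P_1 = 1/(1+e^{-1.0100}) = 0.7330
P_2 = 1/(1+e^{-1.9880}) = 0.8795
P_3 = 1/(1+e^{-1.6416}) = 0.8378
E[score] = 0.7330 + 0.8795 + 0.8378 = 2.4503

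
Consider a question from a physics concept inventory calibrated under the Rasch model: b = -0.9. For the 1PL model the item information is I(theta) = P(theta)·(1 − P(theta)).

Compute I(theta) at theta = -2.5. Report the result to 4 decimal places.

0.1398

P = 1/(1+e^{1.6000}) = 0.1680
P(1−P) = 0.1680 × 0.8320 = 0.1398
I = P(1−P) = 0.13976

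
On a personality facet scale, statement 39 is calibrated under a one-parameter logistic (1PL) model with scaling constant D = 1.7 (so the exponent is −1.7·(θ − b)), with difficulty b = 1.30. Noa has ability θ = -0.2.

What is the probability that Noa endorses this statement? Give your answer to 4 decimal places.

P(θ) = 1 / (1 + exp(−D·(θ − b)))
Exponent: 1.7 × (-0.2 − 1.30) = -2.5500
1/(1 + e^{2.5500}) = 0.0724
P = 0.0724

0.0724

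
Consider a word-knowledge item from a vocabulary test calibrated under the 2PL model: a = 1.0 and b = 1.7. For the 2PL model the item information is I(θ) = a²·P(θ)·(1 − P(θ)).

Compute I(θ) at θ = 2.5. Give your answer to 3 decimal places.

P = 1/(1+e^{-0.8000}) = 0.6900
P(1−P) = 0.6900 × 0.3100 = 0.2139
I = a² × P(1−P) = 1.0² × 0.2139 = 0.21391

0.214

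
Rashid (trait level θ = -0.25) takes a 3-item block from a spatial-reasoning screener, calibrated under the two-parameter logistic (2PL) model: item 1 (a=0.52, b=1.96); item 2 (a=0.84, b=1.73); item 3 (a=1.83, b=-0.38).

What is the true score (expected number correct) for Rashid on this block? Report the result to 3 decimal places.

P(θ) = 1 / (1 + exp(−a(θ − b)))
P_1 = 1/(1+e^{1.1492}) = 0.2406
P_2 = 1/(1+e^{1.6632}) = 0.1593
P_3 = 1/(1+e^{-0.2379}) = 0.5592
E[score] = 0.2406 + 0.1593 + 0.5592 = 0.9592

0.959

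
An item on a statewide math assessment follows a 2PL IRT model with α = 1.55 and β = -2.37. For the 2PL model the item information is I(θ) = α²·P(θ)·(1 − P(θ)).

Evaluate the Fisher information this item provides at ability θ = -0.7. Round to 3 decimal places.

0.156

P = 1/(1+e^{-2.5885}) = 0.9301
P(1−P) = 0.9301 × 0.0699 = 0.0650
I = α² × P(1−P) = 1.55² × 0.0650 = 0.15616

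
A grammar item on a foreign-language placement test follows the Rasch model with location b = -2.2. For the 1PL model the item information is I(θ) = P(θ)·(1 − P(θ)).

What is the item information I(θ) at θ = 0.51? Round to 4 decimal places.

P = 1/(1+e^{-2.7100}) = 0.9376
P(1−P) = 0.9376 × 0.0624 = 0.0585
I = P(1−P) = 0.05849

0.0585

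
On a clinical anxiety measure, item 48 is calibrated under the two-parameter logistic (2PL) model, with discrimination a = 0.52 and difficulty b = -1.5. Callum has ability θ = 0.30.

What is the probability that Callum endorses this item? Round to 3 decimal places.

P(θ) = 1 / (1 + exp(−a(θ − b)))
Exponent: 0.52 × (0.30 − (-1.5)) = 0.9360
1/(1 + e^{-0.9360}) = 0.7183

0.718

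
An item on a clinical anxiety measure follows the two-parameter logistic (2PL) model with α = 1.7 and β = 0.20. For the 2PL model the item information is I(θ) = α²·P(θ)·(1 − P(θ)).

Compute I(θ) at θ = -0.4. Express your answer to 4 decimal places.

0.5629

P = 1/(1+e^{1.0200}) = 0.2650
P(1−P) = 0.2650 × 0.7350 = 0.1948
I = α² × P(1−P) = 1.7² × 0.1948 = 0.56294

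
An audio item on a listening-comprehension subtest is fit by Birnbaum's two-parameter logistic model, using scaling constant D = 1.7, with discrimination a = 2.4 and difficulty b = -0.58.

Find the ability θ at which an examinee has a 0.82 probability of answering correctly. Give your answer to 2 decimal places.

-0.21

P(θ) = 1 / (1 + exp(−D·a(θ − b)))
logit = ln(0.8200/0.1800) = 1.5163
θ = b + logit/(1.7·a) = -0.58 + 1.5163/4.0800 = -0.2083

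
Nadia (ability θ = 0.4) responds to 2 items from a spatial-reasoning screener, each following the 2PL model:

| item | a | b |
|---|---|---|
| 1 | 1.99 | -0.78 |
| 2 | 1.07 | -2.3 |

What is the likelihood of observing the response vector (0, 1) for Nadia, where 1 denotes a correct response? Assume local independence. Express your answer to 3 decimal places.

P(θ) = 1 / (1 + exp(−a(θ − b)))
P_1 = 1/(1+e^{-2.3482}) = 0.9128
P_2 = 1/(1+e^{-2.8890}) = 0.9473
L = (1−P_1) × P_2 = 0.0872 × 0.9473 = 0.08261

0.083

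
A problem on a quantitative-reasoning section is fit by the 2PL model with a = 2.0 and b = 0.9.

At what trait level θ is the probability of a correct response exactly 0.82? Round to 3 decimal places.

1.658

P(θ) = 1 / (1 + exp(−a(θ − b)))
logit = ln(0.8200/0.1800) = 1.5163
θ = b + logit/(a) = 0.9 + 1.5163/2.0000 = 1.6582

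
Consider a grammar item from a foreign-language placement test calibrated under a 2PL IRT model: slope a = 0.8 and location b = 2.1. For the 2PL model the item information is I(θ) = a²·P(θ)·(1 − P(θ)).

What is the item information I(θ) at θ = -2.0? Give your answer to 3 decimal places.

0.022

P = 1/(1+e^{3.2800}) = 0.0363
P(1−P) = 0.0363 × 0.9637 = 0.0349
I = a² × P(1−P) = 0.8² × 0.0349 = 0.02237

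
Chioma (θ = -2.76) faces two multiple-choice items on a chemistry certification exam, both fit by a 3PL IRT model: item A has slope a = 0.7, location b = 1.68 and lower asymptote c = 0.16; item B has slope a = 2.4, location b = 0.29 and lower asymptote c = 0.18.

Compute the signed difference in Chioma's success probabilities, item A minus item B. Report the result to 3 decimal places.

0.015

P(θ) = c + (1 − c) · 1 / (1 + exp(−a(θ − b)))
P_A = 0.1959
P_B = 0.1805
P_A − P_B = 0.0154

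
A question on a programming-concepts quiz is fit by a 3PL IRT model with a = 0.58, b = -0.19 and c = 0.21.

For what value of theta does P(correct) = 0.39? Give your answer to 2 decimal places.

-2.29

P(theta) = c + (1 − c) · 1 / (1 + exp(−a(theta − b)))
Remove guessing floor: (0.39 − 0.21)/(1 − 0.21) = 0.2278
logit = ln(0.2278/0.7722) = -1.2205
theta = b + logit/(a) = -0.19 + (-1.2205)/0.5800 = -2.2943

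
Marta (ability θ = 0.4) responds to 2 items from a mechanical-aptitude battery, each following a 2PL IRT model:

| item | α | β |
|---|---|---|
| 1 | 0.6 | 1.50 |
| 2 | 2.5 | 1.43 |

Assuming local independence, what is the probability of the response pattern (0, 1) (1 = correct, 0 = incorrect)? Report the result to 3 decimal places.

0.047

P(θ) = 1 / (1 + exp(−α(θ − β)))
P_1 = 1/(1+e^{0.6600}) = 0.3407
P_2 = 1/(1+e^{2.5750}) = 0.0708
L = (1−P_1) × P_2 = 0.6593 × 0.0708 = 0.04665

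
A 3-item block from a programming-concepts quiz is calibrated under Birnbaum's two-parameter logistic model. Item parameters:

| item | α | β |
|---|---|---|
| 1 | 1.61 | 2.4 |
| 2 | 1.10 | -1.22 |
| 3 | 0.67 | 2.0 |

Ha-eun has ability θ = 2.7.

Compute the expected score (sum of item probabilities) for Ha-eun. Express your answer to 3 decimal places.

P(θ) = 1 / (1 + exp(−α(θ − β)))
P_1 = 1/(1+e^{-0.4830}) = 0.6185
P_2 = 1/(1+e^{-4.3120}) = 0.9868
P_3 = 1/(1+e^{-0.4690}) = 0.6151
E[score] = 0.6185 + 0.9868 + 0.6151 = 2.2204

2.220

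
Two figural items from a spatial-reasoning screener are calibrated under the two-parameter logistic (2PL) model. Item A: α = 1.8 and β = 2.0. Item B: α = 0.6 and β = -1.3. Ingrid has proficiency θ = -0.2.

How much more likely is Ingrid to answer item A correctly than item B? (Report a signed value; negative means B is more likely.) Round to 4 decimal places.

-0.6406

P(θ) = 1 / (1 + exp(−α(θ − β)))
P_A = 0.0187
P_B = 0.6593
P_A − P_B = -0.6406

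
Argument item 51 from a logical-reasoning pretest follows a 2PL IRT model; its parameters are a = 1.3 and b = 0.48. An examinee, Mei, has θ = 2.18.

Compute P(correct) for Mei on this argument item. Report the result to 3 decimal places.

P(θ) = 1 / (1 + exp(−a(θ − b)))
Exponent: 1.3 × (2.18 − 0.48) = 2.2100
1/(1 + e^{-2.2100}) = 0.9011

0.901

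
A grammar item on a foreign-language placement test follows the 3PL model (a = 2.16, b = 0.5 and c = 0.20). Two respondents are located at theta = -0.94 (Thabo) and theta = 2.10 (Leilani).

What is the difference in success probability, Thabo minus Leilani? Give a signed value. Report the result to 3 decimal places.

-0.741

P(theta) = c + (1 − c) · 1 / (1 + exp(−a(theta − b)))
P(Thabo) = 0.2341  [exponent -3.1104]
P(Leilani) = 0.9755  [exponent 3.4560]
Difference = 0.2341 − 0.9755 = -0.7414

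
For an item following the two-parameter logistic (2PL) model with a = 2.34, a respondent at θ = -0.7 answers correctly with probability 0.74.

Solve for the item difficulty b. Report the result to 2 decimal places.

P(θ) = 1 / (1 + exp(−a(θ − b)))
logit(0.74) = ln(0.74/0.26) = 1.0460
b = θ − logit/(a) = -0.7 − 1.0460/2.3400 = -1.1470

-1.15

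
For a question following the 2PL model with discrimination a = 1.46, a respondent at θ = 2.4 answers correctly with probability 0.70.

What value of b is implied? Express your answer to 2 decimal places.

1.82

P(θ) = 1 / (1 + exp(−a(θ − b)))
logit(0.70) = ln(0.70/0.30) = 0.8473
b = θ − logit/(a) = 2.4 − 0.8473/1.4600 = 1.8197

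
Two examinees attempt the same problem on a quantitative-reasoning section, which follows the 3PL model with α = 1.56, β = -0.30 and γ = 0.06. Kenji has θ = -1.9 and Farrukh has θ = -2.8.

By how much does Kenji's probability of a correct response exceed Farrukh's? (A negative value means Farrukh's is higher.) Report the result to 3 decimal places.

0.053

P(θ) = γ + (1 − γ) · 1 / (1 + exp(−α(θ − β)))
P(Kenji) = 0.1316  [exponent -2.4960]
P(Farrukh) = 0.0786  [exponent -3.9000]
Difference = 0.1316 − 0.0786 = 0.0529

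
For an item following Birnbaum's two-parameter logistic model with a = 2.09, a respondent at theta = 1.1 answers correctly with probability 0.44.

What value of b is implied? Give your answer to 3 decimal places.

1.215

P(theta) = 1 / (1 + exp(−a(theta − b)))
logit(0.44) = ln(0.44/0.56) = -0.2412
b = theta − logit/(a) = 1.1 − (-0.2412)/2.0900 = 1.2154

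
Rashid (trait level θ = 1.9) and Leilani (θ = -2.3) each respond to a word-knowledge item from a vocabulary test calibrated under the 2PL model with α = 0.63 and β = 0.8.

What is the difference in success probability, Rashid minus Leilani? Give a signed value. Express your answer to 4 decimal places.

0.5424

P(θ) = 1 / (1 + exp(−α(θ − β)))
P(Rashid) = 0.6666  [exponent 0.6930]
P(Leilani) = 0.1242  [exponent -1.9530]
Difference = 0.6666 − 0.1242 = 0.5424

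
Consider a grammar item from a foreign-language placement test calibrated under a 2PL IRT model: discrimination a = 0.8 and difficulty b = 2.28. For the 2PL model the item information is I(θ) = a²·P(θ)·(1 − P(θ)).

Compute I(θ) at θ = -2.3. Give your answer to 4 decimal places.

P = 1/(1+e^{3.6640}) = 0.0250
P(1−P) = 0.0250 × 0.9750 = 0.0244
I = a² × P(1−P) = 0.8² × 0.0244 = 0.01559

0.0156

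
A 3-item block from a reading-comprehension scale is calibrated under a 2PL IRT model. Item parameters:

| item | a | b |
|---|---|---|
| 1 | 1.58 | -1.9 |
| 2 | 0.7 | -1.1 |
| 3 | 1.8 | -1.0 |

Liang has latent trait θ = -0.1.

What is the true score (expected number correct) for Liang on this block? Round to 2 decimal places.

P(θ) = 1 / (1 + exp(−a(θ − b)))
P_1 = 1/(1+e^{-2.8440}) = 0.9450
P_2 = 1/(1+e^{-0.7000}) = 0.6682
P_3 = 1/(1+e^{-1.6200}) = 0.8348
E[score] = 0.9450 + 0.6682 + 0.8348 = 2.4480

2.45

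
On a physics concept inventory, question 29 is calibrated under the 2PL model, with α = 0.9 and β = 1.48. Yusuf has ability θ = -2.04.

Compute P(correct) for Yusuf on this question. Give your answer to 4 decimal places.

P(θ) = 1 / (1 + exp(−α(θ − β)))
Exponent: 0.9 × (-2.04 − 1.48) = -3.1680
1/(1 + e^{3.1680}) = 0.0404

0.0404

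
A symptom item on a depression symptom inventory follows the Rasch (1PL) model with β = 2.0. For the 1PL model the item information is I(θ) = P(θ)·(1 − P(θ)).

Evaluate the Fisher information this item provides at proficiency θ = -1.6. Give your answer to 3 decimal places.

P = 1/(1+e^{3.6000}) = 0.0266
P(1−P) = 0.0266 × 0.9734 = 0.0259
I = P(1−P) = 0.02589

0.026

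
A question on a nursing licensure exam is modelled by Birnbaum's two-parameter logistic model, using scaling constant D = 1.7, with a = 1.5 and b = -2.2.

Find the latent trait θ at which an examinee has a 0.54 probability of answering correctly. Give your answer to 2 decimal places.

-2.14

P(θ) = 1 / (1 + exp(−D·a(θ − b)))
logit = ln(0.5400/0.4600) = 0.1603
θ = b + logit/(1.7·a) = -2.2 + 0.1603/2.5500 = -2.1371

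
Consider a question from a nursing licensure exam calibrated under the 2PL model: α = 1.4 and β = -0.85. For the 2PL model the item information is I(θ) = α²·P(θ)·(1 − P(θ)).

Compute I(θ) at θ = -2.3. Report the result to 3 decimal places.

0.201

P = 1/(1+e^{2.0300}) = 0.1161
P(1−P) = 0.1161 × 0.8839 = 0.1026
I = α² × P(1−P) = 1.4² × 0.1026 = 0.20112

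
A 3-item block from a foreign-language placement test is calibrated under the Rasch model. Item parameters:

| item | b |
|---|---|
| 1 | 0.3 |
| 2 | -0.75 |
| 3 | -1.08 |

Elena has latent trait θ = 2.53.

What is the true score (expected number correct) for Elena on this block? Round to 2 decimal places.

2.84

P(θ) = 1 / (1 + exp(−(θ − b)))
P_1 = 1/(1+e^{-2.2300}) = 0.9029
P_2 = 1/(1+e^{-3.2800}) = 0.9637
P_3 = 1/(1+e^{-3.6100}) = 0.9737
E[score] = 0.9029 + 0.9637 + 0.9737 = 2.8403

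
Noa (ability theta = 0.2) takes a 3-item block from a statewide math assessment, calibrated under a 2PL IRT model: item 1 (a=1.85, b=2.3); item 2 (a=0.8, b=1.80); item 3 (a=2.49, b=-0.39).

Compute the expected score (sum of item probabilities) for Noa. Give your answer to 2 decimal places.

1.05

P(theta) = 1 / (1 + exp(−a(theta − b)))
P_1 = 1/(1+e^{3.8850}) = 0.0201
P_2 = 1/(1+e^{1.2800}) = 0.2176
P_3 = 1/(1+e^{-1.4691}) = 0.8129
E[score] = 0.0201 + 0.2176 + 0.8129 = 1.0506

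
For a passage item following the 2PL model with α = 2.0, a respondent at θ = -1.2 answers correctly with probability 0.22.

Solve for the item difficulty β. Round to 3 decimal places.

-0.567

P(θ) = 1 / (1 + exp(−α(θ − β)))
logit(0.22) = ln(0.22/0.78) = -1.2657
β = θ − logit/(α) = -1.2 − (-1.2657)/2.0000 = -0.5672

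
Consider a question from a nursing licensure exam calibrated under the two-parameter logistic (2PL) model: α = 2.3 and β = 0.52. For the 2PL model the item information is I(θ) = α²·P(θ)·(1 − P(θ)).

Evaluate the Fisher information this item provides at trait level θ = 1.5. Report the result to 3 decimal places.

P = 1/(1+e^{-2.2540}) = 0.9050
P(1−P) = 0.9050 × 0.0950 = 0.0860
I = α² × P(1−P) = 2.3² × 0.0860 = 0.45483

0.455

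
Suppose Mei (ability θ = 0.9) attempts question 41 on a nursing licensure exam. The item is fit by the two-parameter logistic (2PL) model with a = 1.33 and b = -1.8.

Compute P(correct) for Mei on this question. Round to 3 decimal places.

P(θ) = 1 / (1 + exp(−a(θ − b)))
Exponent: 1.33 × (0.9 − (-1.8)) = 3.5910
1/(1 + e^{-3.5910}) = 0.9732

0.973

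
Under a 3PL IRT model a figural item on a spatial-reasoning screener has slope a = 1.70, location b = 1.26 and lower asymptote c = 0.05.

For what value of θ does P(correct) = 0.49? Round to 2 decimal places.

1.17

P(θ) = c + (1 − c) · 1 / (1 + exp(−a(θ − b)))
Remove guessing floor: (0.49 − 0.05)/(1 − 0.05) = 0.4632
logit = ln(0.4632/0.5368) = -0.1476
θ = b + logit/(a) = 1.26 + (-0.1476)/1.7000 = 1.1732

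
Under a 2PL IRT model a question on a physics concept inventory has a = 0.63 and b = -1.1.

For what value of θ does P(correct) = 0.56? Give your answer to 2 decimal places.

P(θ) = 1 / (1 + exp(−a(θ − b)))
logit = ln(0.5600/0.4400) = 0.2412
θ = b + logit/(a) = -1.1 + 0.2412/0.6300 = -0.7172

-0.72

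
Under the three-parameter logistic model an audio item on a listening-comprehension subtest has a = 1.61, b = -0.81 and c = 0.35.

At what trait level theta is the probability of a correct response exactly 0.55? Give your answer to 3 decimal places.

P(theta) = c + (1 − c) · 1 / (1 + exp(−a(theta − b)))
Remove guessing floor: (0.55 − 0.35)/(1 − 0.35) = 0.3077
logit = ln(0.3077/0.6923) = -0.8109
theta = b + logit/(a) = -0.81 + (-0.8109)/1.6100 = -1.3137

-1.314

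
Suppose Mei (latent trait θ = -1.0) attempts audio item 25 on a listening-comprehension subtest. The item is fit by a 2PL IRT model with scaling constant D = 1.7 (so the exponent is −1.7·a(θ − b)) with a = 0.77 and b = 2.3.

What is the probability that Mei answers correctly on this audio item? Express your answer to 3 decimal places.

P(θ) = 1 / (1 + exp(−D·a(θ − b)))
Exponent: 1.7 × 0.77 × (-1.0 − 2.3) = -4.3197
1/(1 + e^{4.3197}) = 0.0131
P = 0.0131

0.013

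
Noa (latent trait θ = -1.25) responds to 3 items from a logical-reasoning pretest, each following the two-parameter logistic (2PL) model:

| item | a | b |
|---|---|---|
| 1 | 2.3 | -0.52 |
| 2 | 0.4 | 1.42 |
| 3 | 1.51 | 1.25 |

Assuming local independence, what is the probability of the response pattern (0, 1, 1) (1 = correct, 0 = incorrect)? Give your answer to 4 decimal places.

0.0048

P(θ) = 1 / (1 + exp(−a(θ − b)))
P_1 = 1/(1+e^{1.6790}) = 0.1572
P_2 = 1/(1+e^{1.0680}) = 0.2558
P_3 = 1/(1+e^{3.7750}) = 0.0224
L = (1−P_1) × P_2 × P_3 = 0.8428 × 0.2558 × 0.0224 = 0.00483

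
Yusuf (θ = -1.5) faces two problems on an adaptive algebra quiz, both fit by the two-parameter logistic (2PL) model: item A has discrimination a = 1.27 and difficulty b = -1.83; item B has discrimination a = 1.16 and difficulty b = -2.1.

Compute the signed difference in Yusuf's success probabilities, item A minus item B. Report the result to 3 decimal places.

-0.064

P(θ) = 1 / (1 + exp(−a(θ − b)))
P_A = 0.6033
P_B = 0.6673
P_A − P_B = -0.0640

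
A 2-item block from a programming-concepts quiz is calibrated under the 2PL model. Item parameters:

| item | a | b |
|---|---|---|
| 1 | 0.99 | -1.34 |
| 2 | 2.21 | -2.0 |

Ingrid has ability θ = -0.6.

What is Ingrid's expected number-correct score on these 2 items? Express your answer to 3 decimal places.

P(θ) = 1 / (1 + exp(−a(θ − b)))
P_1 = 1/(1+e^{-0.7326}) = 0.6754
P_2 = 1/(1+e^{-3.0940}) = 0.9566
E[score] = 0.6754 + 0.9566 = 1.6320

1.632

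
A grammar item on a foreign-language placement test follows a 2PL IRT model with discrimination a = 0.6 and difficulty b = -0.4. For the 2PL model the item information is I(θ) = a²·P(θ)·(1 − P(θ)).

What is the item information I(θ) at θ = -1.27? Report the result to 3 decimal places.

P = 1/(1+e^{0.5220}) = 0.3724
P(1−P) = 0.3724 × 0.6276 = 0.2337
I = a² × P(1−P) = 0.6² × 0.2337 = 0.08414

0.084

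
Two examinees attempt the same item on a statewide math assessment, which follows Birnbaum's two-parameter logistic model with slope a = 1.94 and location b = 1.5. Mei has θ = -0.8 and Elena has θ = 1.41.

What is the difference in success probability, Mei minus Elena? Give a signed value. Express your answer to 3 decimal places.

P(θ) = 1 / (1 + exp(−a(θ − b)))
P(Mei) = 0.0114  [exponent -4.4620]
P(Elena) = 0.4565  [exponent -0.1746]
Difference = 0.0114 − 0.4565 = -0.4451

-0.445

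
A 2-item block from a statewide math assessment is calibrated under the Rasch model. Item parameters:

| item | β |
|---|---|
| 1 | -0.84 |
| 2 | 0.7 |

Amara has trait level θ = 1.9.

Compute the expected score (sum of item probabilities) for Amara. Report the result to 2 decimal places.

1.71

P(θ) = 1 / (1 + exp(−(θ − β)))
P_1 = 1/(1+e^{-2.7400}) = 0.9393
P_2 = 1/(1+e^{-1.2000}) = 0.7685
E[score] = 0.9393 + 0.7685 = 1.7079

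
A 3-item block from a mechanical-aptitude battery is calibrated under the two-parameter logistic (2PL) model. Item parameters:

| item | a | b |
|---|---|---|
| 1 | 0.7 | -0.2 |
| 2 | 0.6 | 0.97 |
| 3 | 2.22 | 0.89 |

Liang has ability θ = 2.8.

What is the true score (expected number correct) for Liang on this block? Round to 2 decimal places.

P(θ) = 1 / (1 + exp(−a(θ − b)))
P_1 = 1/(1+e^{-2.1000}) = 0.8909
P_2 = 1/(1+e^{-1.0980}) = 0.7499
P_3 = 1/(1+e^{-4.2402}) = 0.9858
E[score] = 0.8909 + 0.7499 + 0.9858 = 2.6266

2.63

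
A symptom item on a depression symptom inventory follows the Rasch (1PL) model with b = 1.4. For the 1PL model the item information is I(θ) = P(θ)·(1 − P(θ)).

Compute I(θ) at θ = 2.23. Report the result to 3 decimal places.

P = 1/(1+e^{-0.8300}) = 0.6964
P(1−P) = 0.6964 × 0.3036 = 0.2114
I = P(1−P) = 0.21144

0.211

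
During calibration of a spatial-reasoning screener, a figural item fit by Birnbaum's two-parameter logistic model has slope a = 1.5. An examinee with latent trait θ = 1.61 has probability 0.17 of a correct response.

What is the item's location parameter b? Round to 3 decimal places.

P(θ) = 1 / (1 + exp(−a(θ − b)))
logit(0.17) = ln(0.17/0.83) = -1.5856
b = θ − logit/(a) = 1.61 − (-1.5856)/1.5000 = 2.6671

2.667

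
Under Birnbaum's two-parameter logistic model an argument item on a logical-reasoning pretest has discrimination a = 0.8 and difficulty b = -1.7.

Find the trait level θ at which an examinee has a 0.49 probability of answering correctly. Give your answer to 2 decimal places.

P(θ) = 1 / (1 + exp(−a(θ − b)))
logit = ln(0.4900/0.5100) = -0.0400
θ = b + logit/(a) = -1.7 + (-0.0400)/0.8000 = -1.7500

-1.75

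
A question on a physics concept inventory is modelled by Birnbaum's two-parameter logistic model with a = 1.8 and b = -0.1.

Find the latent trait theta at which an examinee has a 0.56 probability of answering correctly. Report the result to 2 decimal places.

P(theta) = 1 / (1 + exp(−a(theta − b)))
logit = ln(0.5600/0.4400) = 0.2412
theta = b + logit/(a) = -0.1 + 0.2412/1.8000 = 0.0340

0.03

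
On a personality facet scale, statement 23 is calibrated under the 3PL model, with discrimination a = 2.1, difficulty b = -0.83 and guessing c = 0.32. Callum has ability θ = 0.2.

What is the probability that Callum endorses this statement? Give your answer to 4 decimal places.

0.9299

P(θ) = c + (1 − c) · 1 / (1 + exp(−a(θ − b)))
Exponent: 2.1 × (0.2 − (-0.83)) = 2.1630
1/(1 + e^{-2.1630}) = 0.8969
P = 0.32 + 0.68 × 0.8969 = 0.9299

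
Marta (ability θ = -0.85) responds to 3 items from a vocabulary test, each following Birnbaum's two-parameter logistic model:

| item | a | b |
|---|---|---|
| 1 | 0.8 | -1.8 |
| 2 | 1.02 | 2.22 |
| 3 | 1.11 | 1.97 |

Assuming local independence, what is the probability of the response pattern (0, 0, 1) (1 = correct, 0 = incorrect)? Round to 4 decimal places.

0.0128

P(θ) = 1 / (1 + exp(−a(θ − b)))
P_1 = 1/(1+e^{-0.7600}) = 0.6814
P_2 = 1/(1+e^{3.1314}) = 0.0418
P_3 = 1/(1+e^{3.1302}) = 0.0419
L = (1−P_1) × (1−P_2) × P_3 = 0.3186 × 0.9582 × 0.0419 = 0.01279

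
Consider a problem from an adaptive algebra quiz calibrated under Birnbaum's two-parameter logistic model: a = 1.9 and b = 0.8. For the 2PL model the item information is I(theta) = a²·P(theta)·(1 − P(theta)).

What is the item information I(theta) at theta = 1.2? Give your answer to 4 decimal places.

P = 1/(1+e^{-0.7600}) = 0.6814
P(1−P) = 0.6814 × 0.3186 = 0.2171
I = a² × P(1−P) = 1.9² × 0.2171 = 0.78377

0.7838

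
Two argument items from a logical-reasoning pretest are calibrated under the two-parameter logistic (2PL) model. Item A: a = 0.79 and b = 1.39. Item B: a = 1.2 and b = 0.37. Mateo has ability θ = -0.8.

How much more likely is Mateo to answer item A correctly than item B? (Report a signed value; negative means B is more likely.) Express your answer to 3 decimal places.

-0.047

P(θ) = 1 / (1 + exp(−a(θ − b)))
P_A = 0.1506
P_B = 0.1972
P_A − P_B = -0.0466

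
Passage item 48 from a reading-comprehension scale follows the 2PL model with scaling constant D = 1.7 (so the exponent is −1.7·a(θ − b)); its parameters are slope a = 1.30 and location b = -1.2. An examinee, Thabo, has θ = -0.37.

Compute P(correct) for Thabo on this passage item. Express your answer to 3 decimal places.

P(θ) = 1 / (1 + exp(−D·a(θ − b)))
Exponent: 1.7 × 1.30 × (-0.37 − (-1.2)) = 1.8343
1/(1 + e^{-1.8343}) = 0.8623
P = 0.8623

0.862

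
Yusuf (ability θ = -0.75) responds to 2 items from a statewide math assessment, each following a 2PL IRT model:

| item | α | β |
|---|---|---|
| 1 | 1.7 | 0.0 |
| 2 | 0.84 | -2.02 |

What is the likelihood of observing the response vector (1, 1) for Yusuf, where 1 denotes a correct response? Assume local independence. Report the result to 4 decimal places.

0.1625

P(θ) = 1 / (1 + exp(−α(θ − β)))
P_1 = 1/(1+e^{1.2750}) = 0.2184
P_2 = 1/(1+e^{-1.0668}) = 0.7440
L = P_1 × P_2 = 0.2184 × 0.7440 = 0.16249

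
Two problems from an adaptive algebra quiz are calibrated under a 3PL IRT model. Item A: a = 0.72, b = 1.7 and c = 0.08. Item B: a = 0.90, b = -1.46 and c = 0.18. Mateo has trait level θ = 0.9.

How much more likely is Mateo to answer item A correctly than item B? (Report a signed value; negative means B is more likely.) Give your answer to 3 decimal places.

P(θ) = c + (1 − c) · 1 / (1 + exp(−a(θ − b)))
P_A = 0.4111
P_B = 0.9124
P_A − P_B = -0.5014

-0.501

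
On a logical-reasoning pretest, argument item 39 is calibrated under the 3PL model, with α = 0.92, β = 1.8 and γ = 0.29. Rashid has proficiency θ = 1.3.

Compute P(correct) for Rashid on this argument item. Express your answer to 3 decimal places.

0.565

P(θ) = γ + (1 − γ) · 1 / (1 + exp(−α(θ − β)))
Exponent: 0.92 × (1.3 − 1.8) = -0.4600
1/(1 + e^{0.4600}) = 0.3870
P = 0.29 + 0.71 × 0.3870 = 0.5648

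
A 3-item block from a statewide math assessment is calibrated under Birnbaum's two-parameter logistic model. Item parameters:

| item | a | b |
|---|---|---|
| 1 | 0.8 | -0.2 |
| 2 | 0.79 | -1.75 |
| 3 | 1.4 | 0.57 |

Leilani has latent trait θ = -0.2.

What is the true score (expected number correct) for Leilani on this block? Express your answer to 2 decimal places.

P(θ) = 1 / (1 + exp(−a(θ − b)))
P_1 = 1/(1+e^{0.0000}) = 0.5000
P_2 = 1/(1+e^{-1.2245}) = 0.7729
P_3 = 1/(1+e^{1.0780}) = 0.2539
E[score] = 0.5000 + 0.7729 + 0.2539 = 1.5267

1.53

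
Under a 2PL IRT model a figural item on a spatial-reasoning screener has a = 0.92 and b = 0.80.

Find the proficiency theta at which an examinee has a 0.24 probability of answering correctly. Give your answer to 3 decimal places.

P(theta) = 1 / (1 + exp(−a(theta − b)))
logit = ln(0.2400/0.7600) = -1.1527
theta = b + logit/(a) = 0.80 + (-1.1527)/0.9200 = -0.4529

-0.453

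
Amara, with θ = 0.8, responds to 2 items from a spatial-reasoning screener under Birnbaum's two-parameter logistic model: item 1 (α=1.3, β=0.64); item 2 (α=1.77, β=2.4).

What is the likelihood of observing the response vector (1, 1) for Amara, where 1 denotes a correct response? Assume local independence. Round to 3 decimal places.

P(θ) = 1 / (1 + exp(−α(θ − β)))
P_1 = 1/(1+e^{-0.2080}) = 0.5518
P_2 = 1/(1+e^{2.8320}) = 0.0556
L = P_1 × P_2 = 0.5518 × 0.0556 = 0.03069

0.031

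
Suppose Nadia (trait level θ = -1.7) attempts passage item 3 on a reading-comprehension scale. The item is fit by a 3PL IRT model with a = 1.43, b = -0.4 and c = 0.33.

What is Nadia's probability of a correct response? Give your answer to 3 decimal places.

0.420

P(θ) = c + (1 − c) · 1 / (1 + exp(−a(θ − b)))
Exponent: 1.43 × (-1.7 − (-0.4)) = -1.8590
1/(1 + e^{1.8590}) = 0.1348
P = 0.33 + 0.67 × 0.1348 = 0.4203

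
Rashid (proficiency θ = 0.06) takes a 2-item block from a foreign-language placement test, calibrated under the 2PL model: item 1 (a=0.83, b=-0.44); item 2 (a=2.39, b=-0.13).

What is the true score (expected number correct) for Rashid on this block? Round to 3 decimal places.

1.214

P(θ) = 1 / (1 + exp(−a(θ − b)))
P_1 = 1/(1+e^{-0.4150}) = 0.6023
P_2 = 1/(1+e^{-0.4541}) = 0.6116
E[score] = 0.6023 + 0.6116 = 1.2139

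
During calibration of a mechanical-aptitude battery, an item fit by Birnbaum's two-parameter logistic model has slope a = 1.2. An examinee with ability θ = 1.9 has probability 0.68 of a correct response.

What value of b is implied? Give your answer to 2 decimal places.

P(θ) = 1 / (1 + exp(−a(θ − b)))
logit(0.68) = ln(0.68/0.32) = 0.7538
b = θ − logit/(a) = 1.9 − 0.7538/1.2000 = 1.2719

1.27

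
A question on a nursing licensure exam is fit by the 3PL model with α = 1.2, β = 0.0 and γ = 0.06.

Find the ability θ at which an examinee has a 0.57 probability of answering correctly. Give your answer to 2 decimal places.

0.14

P(θ) = γ + (1 − γ) · 1 / (1 + exp(−α(θ − β)))
Remove guessing floor: (0.57 − 0.06)/(1 − 0.06) = 0.5426
logit = ln(0.5426/0.4574) = 0.1706
θ = β + logit/(α) = 0.0 + 0.1706/1.2000 = 0.1422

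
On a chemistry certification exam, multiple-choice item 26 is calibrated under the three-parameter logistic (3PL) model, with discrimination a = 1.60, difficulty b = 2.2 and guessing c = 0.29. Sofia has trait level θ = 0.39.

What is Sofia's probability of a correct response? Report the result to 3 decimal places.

0.327

P(θ) = c + (1 − c) · 1 / (1 + exp(−a(θ − b)))
Exponent: 1.60 × (0.39 − 2.2) = -2.8960
1/(1 + e^{2.8960}) = 0.0524
P = 0.29 + 0.71 × 0.0524 = 0.3272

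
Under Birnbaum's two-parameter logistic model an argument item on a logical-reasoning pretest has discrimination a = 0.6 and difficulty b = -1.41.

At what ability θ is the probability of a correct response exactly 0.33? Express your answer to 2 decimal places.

P(θ) = 1 / (1 + exp(−a(θ − b)))
logit = ln(0.3300/0.6700) = -0.7082
θ = b + logit/(a) = -1.41 + (-0.7082)/0.6000 = -2.5903

-2.59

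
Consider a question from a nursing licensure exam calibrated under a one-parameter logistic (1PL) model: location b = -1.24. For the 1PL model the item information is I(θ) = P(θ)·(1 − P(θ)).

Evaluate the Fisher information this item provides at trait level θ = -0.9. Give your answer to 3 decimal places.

0.243

P = 1/(1+e^{-0.3400}) = 0.5842
P(1−P) = 0.5842 × 0.4158 = 0.2429
I = P(1−P) = 0.24291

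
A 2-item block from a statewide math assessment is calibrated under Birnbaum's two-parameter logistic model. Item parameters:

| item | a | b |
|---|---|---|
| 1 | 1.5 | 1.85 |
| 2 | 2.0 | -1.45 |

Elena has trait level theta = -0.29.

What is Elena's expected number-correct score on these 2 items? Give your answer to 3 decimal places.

P(theta) = 1 / (1 + exp(−a(theta − b)))
P_1 = 1/(1+e^{3.2100}) = 0.0388
P_2 = 1/(1+e^{-2.3200}) = 0.9105
E[score] = 0.0388 + 0.9105 = 0.9493

0.949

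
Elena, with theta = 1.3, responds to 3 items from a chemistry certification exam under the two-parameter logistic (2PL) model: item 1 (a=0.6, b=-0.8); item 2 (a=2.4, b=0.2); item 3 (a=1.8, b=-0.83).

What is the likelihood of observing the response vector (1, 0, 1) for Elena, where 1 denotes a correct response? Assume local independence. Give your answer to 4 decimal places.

0.0508

P(theta) = 1 / (1 + exp(−a(theta − b)))
P_1 = 1/(1+e^{-1.2600}) = 0.7790
P_2 = 1/(1+e^{-2.6400}) = 0.9334
P_3 = 1/(1+e^{-3.8340}) = 0.9788
L = P_1 × (1−P_2) × P_3 = 0.7790 × 0.0666 × 0.9788 = 0.05079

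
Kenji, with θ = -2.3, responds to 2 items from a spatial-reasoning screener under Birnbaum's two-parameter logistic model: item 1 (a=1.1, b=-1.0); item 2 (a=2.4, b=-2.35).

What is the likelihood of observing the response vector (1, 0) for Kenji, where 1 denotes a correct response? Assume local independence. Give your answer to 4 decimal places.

P(θ) = 1 / (1 + exp(−a(θ − b)))
P_1 = 1/(1+e^{1.4300}) = 0.1931
P_2 = 1/(1+e^{-0.1200}) = 0.5300
L = P_1 × (1−P_2) = 0.1931 × 0.4700 = 0.09076

0.0908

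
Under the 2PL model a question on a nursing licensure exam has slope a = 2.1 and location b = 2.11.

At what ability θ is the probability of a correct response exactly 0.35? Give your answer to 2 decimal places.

1.82

P(θ) = 1 / (1 + exp(−a(θ − b)))
logit = ln(0.3500/0.6500) = -0.6190
θ = b + logit/(a) = 2.11 + (-0.6190)/2.1000 = 1.8152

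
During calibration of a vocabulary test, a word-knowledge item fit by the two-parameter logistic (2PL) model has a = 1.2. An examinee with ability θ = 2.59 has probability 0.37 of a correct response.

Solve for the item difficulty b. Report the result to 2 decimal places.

P(θ) = 1 / (1 + exp(−a(θ − b)))
logit(0.37) = ln(0.37/0.63) = -0.5322
b = θ − logit/(a) = 2.59 − (-0.5322)/1.2000 = 3.0335

3.03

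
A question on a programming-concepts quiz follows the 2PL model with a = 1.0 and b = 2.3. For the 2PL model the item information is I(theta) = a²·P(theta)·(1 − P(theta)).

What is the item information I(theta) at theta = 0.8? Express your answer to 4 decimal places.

P = 1/(1+e^{1.5000}) = 0.1824
P(1−P) = 0.1824 × 0.8176 = 0.1491
I = a² × P(1−P) = 1.0² × 0.1491 = 0.14915

0.1491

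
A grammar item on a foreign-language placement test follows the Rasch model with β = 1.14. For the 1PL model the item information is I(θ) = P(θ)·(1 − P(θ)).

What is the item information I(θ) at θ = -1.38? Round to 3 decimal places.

P = 1/(1+e^{2.5200}) = 0.0745
P(1−P) = 0.0745 × 0.9255 = 0.0689
I = P(1−P) = 0.06892

0.069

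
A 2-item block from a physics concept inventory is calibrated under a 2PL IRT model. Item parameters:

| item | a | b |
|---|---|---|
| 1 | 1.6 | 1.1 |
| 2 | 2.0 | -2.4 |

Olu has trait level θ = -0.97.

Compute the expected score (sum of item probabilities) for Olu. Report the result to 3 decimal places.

P(θ) = 1 / (1 + exp(−a(θ − b)))
P_1 = 1/(1+e^{3.3120}) = 0.0352
P_2 = 1/(1+e^{-2.8600}) = 0.9458
E[score] = 0.0352 + 0.9458 = 0.9810

0.981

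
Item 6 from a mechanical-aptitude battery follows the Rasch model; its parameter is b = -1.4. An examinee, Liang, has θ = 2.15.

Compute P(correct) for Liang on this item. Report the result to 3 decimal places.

0.972

P(θ) = 1 / (1 + exp(−(θ − b)))
Exponent: (2.15 − (-1.4)) = 3.5500
1/(1 + e^{-3.5500}) = 0.9721
P = 0.9721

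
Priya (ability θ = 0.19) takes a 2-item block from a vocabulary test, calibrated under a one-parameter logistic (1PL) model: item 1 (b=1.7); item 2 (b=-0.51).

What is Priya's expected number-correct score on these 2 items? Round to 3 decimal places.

P(θ) = 1 / (1 + exp(−(θ − b)))
P_1 = 1/(1+e^{1.5100}) = 0.1809
P_2 = 1/(1+e^{-0.7000}) = 0.6682
E[score] = 0.1809 + 0.6682 = 0.8491

0.849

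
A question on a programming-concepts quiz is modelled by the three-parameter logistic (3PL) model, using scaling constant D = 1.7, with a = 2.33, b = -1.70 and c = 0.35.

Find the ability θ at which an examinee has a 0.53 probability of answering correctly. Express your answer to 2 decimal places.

-1.94

P(θ) = c + (1 − c) · 1 / (1 + exp(−D·a(θ − b)))
Remove guessing floor: (0.53 − 0.35)/(1 − 0.35) = 0.2769
logit = ln(0.2769/0.7231) = -0.9598
θ = b + logit/(1.7·a) = -1.70 + (-0.9598)/3.9610 = -1.9423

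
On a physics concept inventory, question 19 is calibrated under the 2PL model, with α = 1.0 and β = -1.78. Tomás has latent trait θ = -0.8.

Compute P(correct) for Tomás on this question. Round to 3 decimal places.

0.727

P(θ) = 1 / (1 + exp(−α(θ − β)))
Exponent: 1.0 × (-0.8 − (-1.78)) = 0.9800
1/(1 + e^{-0.9800}) = 0.7271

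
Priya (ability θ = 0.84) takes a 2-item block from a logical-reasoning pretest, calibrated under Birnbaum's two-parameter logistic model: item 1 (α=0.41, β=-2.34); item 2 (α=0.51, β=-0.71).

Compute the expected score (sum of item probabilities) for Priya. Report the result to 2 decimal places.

1.47

P(θ) = 1 / (1 + exp(−α(θ − β)))
P_1 = 1/(1+e^{-1.3038}) = 0.7865
P_2 = 1/(1+e^{-0.7905}) = 0.6879
E[score] = 0.7865 + 0.6879 = 1.4744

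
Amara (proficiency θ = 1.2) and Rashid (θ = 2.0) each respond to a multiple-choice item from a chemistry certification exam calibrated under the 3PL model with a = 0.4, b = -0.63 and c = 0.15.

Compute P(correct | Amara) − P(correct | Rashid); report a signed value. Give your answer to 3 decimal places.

P(θ) = c + (1 − c) · 1 / (1 + exp(−a(θ − b)))
P(Amara) = 0.7240  [exponent 0.7320]
P(Rashid) = 0.7800  [exponent 1.0520]
Difference = 0.7240 − 0.7800 = -0.0560

-0.056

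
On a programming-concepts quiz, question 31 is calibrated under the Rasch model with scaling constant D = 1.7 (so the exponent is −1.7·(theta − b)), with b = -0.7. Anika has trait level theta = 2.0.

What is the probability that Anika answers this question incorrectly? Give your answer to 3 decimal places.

0.010

P(theta) = 1 / (1 + exp(−D·(theta − b)))
Exponent: 1.7 × (2.0 − (-0.7)) = 4.5900
1/(1 + e^{-4.5900}) = 0.9899
P = 0.9899
P(incorrect) = 1 − 0.9899 = 0.0101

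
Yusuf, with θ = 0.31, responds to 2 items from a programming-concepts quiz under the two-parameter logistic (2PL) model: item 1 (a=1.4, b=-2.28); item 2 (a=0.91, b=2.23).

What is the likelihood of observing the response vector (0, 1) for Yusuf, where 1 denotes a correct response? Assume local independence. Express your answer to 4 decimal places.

0.0038

P(θ) = 1 / (1 + exp(−a(θ − b)))
P_1 = 1/(1+e^{-3.6260}) = 0.9741
P_2 = 1/(1+e^{1.7472}) = 0.1484
L = (1−P_1) × P_2 = 0.0259 × 0.1484 = 0.00385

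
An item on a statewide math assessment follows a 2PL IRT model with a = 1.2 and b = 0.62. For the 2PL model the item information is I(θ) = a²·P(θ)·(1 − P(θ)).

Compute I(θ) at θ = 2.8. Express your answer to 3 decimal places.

0.091

P = 1/(1+e^{-2.6160}) = 0.9319
P(1−P) = 0.9319 × 0.0681 = 0.0635
I = a² × P(1−P) = 1.2² × 0.0635 = 0.09141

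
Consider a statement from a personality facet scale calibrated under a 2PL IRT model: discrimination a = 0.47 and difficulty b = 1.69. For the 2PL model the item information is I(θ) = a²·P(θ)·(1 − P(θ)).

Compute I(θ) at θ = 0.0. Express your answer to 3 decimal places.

P = 1/(1+e^{0.7943}) = 0.3112
P(1−P) = 0.3112 × 0.6888 = 0.2144
I = a² × P(1−P) = 0.47² × 0.2144 = 0.04735

0.047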